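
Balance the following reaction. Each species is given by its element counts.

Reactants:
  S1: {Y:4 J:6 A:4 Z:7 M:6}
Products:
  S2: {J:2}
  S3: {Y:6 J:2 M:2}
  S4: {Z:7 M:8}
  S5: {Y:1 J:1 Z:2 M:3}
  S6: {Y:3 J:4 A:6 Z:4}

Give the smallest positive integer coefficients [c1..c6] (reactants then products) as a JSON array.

Y: 6·4 = 24 | 6·0+1·6+2·0+6·1+4·3 = 24
J: 6·6 = 36 | 6·2+1·2+2·0+6·1+4·4 = 36
A: 6·4 = 24 | 6·0+1·0+2·0+6·0+4·6 = 24
Z: 6·7 = 42 | 6·0+1·0+2·7+6·2+4·4 = 42
M: 6·6 = 36 | 6·0+1·2+2·8+6·3+4·0 = 36
gcd(6,6,1,2,6,4) = 1

Coefficients: [6, 6, 1, 2, 6, 4]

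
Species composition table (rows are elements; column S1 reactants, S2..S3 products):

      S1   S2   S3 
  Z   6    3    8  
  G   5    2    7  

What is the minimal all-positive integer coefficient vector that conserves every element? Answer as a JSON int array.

Z: 5·6 = 30 | 2·3+3·8 = 30
G: 5·5 = 25 | 2·2+3·7 = 25
gcd(5,2,3) = 1

Coefficients: [5, 2, 3]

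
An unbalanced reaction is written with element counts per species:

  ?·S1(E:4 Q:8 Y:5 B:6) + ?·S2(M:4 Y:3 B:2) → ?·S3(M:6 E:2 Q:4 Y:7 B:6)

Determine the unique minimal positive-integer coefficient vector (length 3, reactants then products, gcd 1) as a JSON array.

Coefficients: [1, 3, 2]

M: 1·0+3·4 = 12 | 2·6 = 12
E: 1·4+3·0 = 4 | 2·2 = 4
Q: 1·8+3·0 = 8 | 2·4 = 8
Y: 1·5+3·3 = 14 | 2·7 = 14
B: 1·6+3·2 = 12 | 2·6 = 12
gcd(1,3,2) = 1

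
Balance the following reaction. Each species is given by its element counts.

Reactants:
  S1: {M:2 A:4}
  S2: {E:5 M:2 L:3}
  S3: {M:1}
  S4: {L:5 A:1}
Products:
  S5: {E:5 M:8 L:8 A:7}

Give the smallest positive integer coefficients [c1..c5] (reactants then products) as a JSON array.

Coefficients: [3, 2, 6, 2, 2]

E: 3·0+2·5+6·0+2·0 = 10 | 2·5 = 10
M: 3·2+2·2+6·1+2·0 = 16 | 2·8 = 16
L: 3·0+2·3+6·0+2·5 = 16 | 2·8 = 16
A: 3·4+2·0+6·0+2·1 = 14 | 2·7 = 14
gcd(3,2,6,2,2) = 1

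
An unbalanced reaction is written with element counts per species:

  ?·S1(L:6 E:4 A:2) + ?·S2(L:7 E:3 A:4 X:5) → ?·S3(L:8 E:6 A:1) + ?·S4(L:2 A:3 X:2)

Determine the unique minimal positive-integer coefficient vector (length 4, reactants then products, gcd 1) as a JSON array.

L: 6·6+2·7 = 50 | 5·8+5·2 = 50
E: 6·4+2·3 = 30 | 5·6+5·0 = 30
A: 6·2+2·4 = 20 | 5·1+5·3 = 20
X: 6·0+2·5 = 10 | 5·0+5·2 = 10
gcd(6,2,5,5) = 1

Coefficients: [6, 2, 5, 5]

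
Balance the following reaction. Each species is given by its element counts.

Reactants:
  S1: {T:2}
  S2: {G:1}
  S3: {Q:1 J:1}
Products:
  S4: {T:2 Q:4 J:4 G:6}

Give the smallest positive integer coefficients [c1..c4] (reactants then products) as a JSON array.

Coefficients: [1, 6, 4, 1]

T: 1·2+6·0+4·0 = 2 | 1·2 = 2
Q: 1·0+6·0+4·1 = 4 | 1·4 = 4
J: 1·0+6·0+4·1 = 4 | 1·4 = 4
G: 1·0+6·1+4·0 = 6 | 1·6 = 6
gcd(1,6,4,1) = 1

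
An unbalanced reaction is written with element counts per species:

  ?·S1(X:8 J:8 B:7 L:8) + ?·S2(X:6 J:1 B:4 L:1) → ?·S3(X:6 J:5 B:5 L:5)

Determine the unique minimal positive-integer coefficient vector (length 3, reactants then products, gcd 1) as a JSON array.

Coefficients: [3, 1, 5]

X: 3·8+1·6 = 30 | 5·6 = 30
J: 3·8+1·1 = 25 | 5·5 = 25
B: 3·7+1·4 = 25 | 5·5 = 25
L: 3·8+1·1 = 25 | 5·5 = 25
gcd(3,1,5) = 1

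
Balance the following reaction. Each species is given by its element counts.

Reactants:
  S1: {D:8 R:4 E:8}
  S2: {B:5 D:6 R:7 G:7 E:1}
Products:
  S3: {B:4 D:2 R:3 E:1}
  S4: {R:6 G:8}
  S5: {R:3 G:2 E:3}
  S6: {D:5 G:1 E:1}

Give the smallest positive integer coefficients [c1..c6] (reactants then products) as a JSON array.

B: 2·0+4·5 = 20 | 5·4+2·0+3·0+6·0 = 20
D: 2·8+4·6 = 40 | 5·2+2·0+3·0+6·5 = 40
R: 2·4+4·7 = 36 | 5·3+2·6+3·3+6·0 = 36
G: 2·0+4·7 = 28 | 5·0+2·8+3·2+6·1 = 28
E: 2·8+4·1 = 20 | 5·1+2·0+3·3+6·1 = 20
gcd(2,4,5,2,3,6) = 1

Coefficients: [2, 4, 5, 2, 3, 6]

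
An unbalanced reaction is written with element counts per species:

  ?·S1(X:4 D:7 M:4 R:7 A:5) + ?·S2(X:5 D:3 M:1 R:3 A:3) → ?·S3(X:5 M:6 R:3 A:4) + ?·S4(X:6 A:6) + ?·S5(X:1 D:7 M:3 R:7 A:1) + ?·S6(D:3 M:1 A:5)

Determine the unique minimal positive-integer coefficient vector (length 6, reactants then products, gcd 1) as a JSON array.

X: 6·4+1·5 = 29 | 1·5+3·6+6·1+1·0 = 29
D: 6·7+1·3 = 45 | 1·0+3·0+6·7+1·3 = 45
M: 6·4+1·1 = 25 | 1·6+3·0+6·3+1·1 = 25
R: 6·7+1·3 = 45 | 1·3+3·0+6·7+1·0 = 45
A: 6·5+1·3 = 33 | 1·4+3·6+6·1+1·5 = 33
gcd(6,1,1,3,6,1) = 1

Coefficients: [6, 1, 1, 3, 6, 1]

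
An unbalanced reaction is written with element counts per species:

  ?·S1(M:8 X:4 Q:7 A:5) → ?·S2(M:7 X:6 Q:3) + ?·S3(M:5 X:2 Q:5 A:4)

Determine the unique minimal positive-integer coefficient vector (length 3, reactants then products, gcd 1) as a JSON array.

Coefficients: [4, 1, 5]

M: 4·8 = 32 | 1·7+5·5 = 32
X: 4·4 = 16 | 1·6+5·2 = 16
Q: 4·7 = 28 | 1·3+5·5 = 28
A: 4·5 = 20 | 1·0+5·4 = 20
gcd(4,1,5) = 1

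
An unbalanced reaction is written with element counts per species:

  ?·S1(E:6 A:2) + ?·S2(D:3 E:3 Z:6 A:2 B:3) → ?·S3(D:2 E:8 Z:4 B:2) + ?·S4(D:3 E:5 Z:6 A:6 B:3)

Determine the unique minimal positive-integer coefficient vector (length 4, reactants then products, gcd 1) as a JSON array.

Coefficients: [4, 5, 3, 3]

D: 4·0+5·3 = 15 | 3·2+3·3 = 15
E: 4·6+5·3 = 39 | 3·8+3·5 = 39
Z: 4·0+5·6 = 30 | 3·4+3·6 = 30
A: 4·2+5·2 = 18 | 3·0+3·6 = 18
B: 4·0+5·3 = 15 | 3·2+3·3 = 15
gcd(4,5,3,3) = 1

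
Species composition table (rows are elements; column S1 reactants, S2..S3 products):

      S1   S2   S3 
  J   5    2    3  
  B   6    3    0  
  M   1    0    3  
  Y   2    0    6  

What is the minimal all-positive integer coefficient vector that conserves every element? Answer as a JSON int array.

J: 3·5 = 15 | 6·2+1·3 = 15
B: 3·6 = 18 | 6·3+1·0 = 18
M: 3·1 = 3 | 6·0+1·3 = 3
Y: 3·2 = 6 | 6·0+1·6 = 6
gcd(3,6,1) = 1

Coefficients: [3, 6, 1]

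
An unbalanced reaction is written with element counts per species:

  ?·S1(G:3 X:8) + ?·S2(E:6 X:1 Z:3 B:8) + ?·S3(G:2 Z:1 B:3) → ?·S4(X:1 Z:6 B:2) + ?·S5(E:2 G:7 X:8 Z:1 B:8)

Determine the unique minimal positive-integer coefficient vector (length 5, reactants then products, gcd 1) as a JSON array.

Coefficients: [3, 1, 6, 1, 3]

E: 3·0+1·6+6·0 = 6 | 1·0+3·2 = 6
G: 3·3+1·0+6·2 = 21 | 1·0+3·7 = 21
X: 3·8+1·1+6·0 = 25 | 1·1+3·8 = 25
Z: 3·0+1·3+6·1 = 9 | 1·6+3·1 = 9
B: 3·0+1·8+6·3 = 26 | 1·2+3·8 = 26
gcd(3,1,6,1,3) = 1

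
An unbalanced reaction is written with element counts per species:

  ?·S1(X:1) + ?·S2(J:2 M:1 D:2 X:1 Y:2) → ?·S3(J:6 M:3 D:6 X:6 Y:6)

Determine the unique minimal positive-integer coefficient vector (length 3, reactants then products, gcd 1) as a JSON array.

J: 3·0+3·2 = 6 | 1·6 = 6
M: 3·0+3·1 = 3 | 1·3 = 3
D: 3·0+3·2 = 6 | 1·6 = 6
X: 3·1+3·1 = 6 | 1·6 = 6
Y: 3·0+3·2 = 6 | 1·6 = 6
gcd(3,3,1) = 1

Coefficients: [3, 3, 1]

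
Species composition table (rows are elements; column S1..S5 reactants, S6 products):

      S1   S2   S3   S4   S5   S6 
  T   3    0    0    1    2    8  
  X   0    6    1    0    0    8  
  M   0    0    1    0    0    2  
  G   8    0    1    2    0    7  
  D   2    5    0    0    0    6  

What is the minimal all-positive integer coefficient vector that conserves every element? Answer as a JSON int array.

T: 1·3+2·0+4·0+1·1+6·2 = 16 | 2·8 = 16
X: 1·0+2·6+4·1+1·0+6·0 = 16 | 2·8 = 16
M: 1·0+2·0+4·1+1·0+6·0 = 4 | 2·2 = 4
G: 1·8+2·0+4·1+1·2+6·0 = 14 | 2·7 = 14
D: 1·2+2·5+4·0+1·0+6·0 = 12 | 2·6 = 12
gcd(1,2,4,1,6,2) = 1

Coefficients: [1, 2, 4, 1, 6, 2]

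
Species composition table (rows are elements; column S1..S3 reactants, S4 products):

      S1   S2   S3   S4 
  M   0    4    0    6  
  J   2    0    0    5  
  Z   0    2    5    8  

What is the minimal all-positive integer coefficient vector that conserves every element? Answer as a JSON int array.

M: 5·0+3·4+2·0 = 12 | 2·6 = 12
J: 5·2+3·0+2·0 = 10 | 2·5 = 10
Z: 5·0+3·2+2·5 = 16 | 2·8 = 16
gcd(5,3,2,2) = 1

Coefficients: [5, 3, 2, 2]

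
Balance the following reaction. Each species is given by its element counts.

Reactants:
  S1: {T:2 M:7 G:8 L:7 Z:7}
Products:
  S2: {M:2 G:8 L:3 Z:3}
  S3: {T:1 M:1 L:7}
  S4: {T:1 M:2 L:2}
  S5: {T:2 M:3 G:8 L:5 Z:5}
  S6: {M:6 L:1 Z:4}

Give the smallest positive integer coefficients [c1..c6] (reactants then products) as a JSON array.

T: 5·2 = 10 | 1·0+1·1+1·1+4·2+3·0 = 10
M: 5·7 = 35 | 1·2+1·1+1·2+4·3+3·6 = 35
G: 5·8 = 40 | 1·8+1·0+1·0+4·8+3·0 = 40
L: 5·7 = 35 | 1·3+1·7+1·2+4·5+3·1 = 35
Z: 5·7 = 35 | 1·3+1·0+1·0+4·5+3·4 = 35
gcd(5,1,1,1,4,3) = 1

Coefficients: [5, 1, 1, 1, 4, 3]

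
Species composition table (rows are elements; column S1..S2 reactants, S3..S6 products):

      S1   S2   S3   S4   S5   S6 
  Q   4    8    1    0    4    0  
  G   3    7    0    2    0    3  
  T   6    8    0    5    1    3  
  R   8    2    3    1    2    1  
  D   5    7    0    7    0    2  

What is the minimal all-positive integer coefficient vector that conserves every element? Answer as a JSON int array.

Q: 3·4+1·8 = 20 | 4·1+2·0+4·4+4·0 = 20
G: 3·3+1·7 = 16 | 4·0+2·2+4·0+4·3 = 16
T: 3·6+1·8 = 26 | 4·0+2·5+4·1+4·3 = 26
R: 3·8+1·2 = 26 | 4·3+2·1+4·2+4·1 = 26
D: 3·5+1·7 = 22 | 4·0+2·7+4·0+4·2 = 22
gcd(3,1,4,2,4,4) = 1

Coefficients: [3, 1, 4, 2, 4, 4]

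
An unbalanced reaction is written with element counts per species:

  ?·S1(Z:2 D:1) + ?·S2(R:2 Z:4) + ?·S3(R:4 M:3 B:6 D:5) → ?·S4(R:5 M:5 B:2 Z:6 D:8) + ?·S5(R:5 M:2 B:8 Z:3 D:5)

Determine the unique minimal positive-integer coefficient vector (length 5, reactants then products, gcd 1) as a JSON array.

R: 6·0+3·2+6·4 = 30 | 2·5+4·5 = 30
M: 6·0+3·0+6·3 = 18 | 2·5+4·2 = 18
B: 6·0+3·0+6·6 = 36 | 2·2+4·8 = 36
Z: 6·2+3·4+6·0 = 24 | 2·6+4·3 = 24
D: 6·1+3·0+6·5 = 36 | 2·8+4·5 = 36
gcd(6,3,6,2,4) = 1

Coefficients: [6, 3, 6, 2, 4]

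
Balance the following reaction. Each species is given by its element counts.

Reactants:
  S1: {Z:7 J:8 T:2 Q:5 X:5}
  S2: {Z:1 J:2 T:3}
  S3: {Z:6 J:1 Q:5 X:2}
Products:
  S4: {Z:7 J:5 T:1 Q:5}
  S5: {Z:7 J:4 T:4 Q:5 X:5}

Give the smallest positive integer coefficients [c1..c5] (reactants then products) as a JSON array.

Z: 2·7+5·1+5·6 = 49 | 3·7+4·7 = 49
J: 2·8+5·2+5·1 = 31 | 3·5+4·4 = 31
T: 2·2+5·3+5·0 = 19 | 3·1+4·4 = 19
Q: 2·5+5·0+5·5 = 35 | 3·5+4·5 = 35
X: 2·5+5·0+5·2 = 20 | 3·0+4·5 = 20
gcd(2,5,5,3,4) = 1

Coefficients: [2, 5, 5, 3, 4]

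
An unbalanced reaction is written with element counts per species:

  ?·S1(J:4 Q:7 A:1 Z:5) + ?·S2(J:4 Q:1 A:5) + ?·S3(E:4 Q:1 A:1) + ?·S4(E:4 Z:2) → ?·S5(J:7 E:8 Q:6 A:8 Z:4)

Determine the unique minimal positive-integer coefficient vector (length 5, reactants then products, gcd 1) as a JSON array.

J: 2·4+5·4+5·0+3·0 = 28 | 4·7 = 28
E: 2·0+5·0+5·4+3·4 = 32 | 4·8 = 32
Q: 2·7+5·1+5·1+3·0 = 24 | 4·6 = 24
A: 2·1+5·5+5·1+3·0 = 32 | 4·8 = 32
Z: 2·5+5·0+5·0+3·2 = 16 | 4·4 = 16
gcd(2,5,5,3,4) = 1

Coefficients: [2, 5, 5, 3, 4]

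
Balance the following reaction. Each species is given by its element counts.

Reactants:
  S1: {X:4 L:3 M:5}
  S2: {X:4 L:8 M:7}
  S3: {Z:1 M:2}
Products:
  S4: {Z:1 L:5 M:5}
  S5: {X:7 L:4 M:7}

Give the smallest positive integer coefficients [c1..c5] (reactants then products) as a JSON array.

Coefficients: [3, 4, 5, 5, 4]

X: 3·4+4·4+5·0 = 28 | 5·0+4·7 = 28
Z: 3·0+4·0+5·1 = 5 | 5·1+4·0 = 5
L: 3·3+4·8+5·0 = 41 | 5·5+4·4 = 41
M: 3·5+4·7+5·2 = 53 | 5·5+4·7 = 53
gcd(3,4,5,5,4) = 1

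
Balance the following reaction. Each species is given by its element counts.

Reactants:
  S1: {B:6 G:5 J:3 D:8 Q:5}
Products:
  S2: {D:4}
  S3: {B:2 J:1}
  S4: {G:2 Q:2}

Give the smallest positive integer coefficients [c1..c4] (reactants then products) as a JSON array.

B: 2·6 = 12 | 4·0+6·2+5·0 = 12
G: 2·5 = 10 | 4·0+6·0+5·2 = 10
J: 2·3 = 6 | 4·0+6·1+5·0 = 6
D: 2·8 = 16 | 4·4+6·0+5·0 = 16
Q: 2·5 = 10 | 4·0+6·0+5·2 = 10
gcd(2,4,6,5) = 1

Coefficients: [2, 4, 6, 5]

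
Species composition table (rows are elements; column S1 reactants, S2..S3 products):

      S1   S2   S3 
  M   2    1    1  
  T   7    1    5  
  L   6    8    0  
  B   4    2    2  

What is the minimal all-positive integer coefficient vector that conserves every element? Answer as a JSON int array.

Coefficients: [4, 3, 5]

M: 4·2 = 8 | 3·1+5·1 = 8
T: 4·7 = 28 | 3·1+5·5 = 28
L: 4·6 = 24 | 3·8+5·0 = 24
B: 4·4 = 16 | 3·2+5·2 = 16
gcd(4,3,5) = 1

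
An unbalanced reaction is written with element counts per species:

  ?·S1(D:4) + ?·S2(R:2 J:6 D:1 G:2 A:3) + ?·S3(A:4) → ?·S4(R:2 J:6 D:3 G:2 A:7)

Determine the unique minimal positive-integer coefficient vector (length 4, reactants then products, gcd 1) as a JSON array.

Coefficients: [1, 2, 2, 2]

R: 1·0+2·2+2·0 = 4 | 2·2 = 4
J: 1·0+2·6+2·0 = 12 | 2·6 = 12
D: 1·4+2·1+2·0 = 6 | 2·3 = 6
G: 1·0+2·2+2·0 = 4 | 2·2 = 4
A: 1·0+2·3+2·4 = 14 | 2·7 = 14
gcd(1,2,2,2) = 1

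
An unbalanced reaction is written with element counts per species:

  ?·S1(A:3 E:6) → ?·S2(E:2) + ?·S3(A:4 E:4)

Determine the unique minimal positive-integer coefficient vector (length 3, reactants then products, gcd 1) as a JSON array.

A: 4·3 = 12 | 6·0+3·4 = 12
E: 4·6 = 24 | 6·2+3·4 = 24
gcd(4,6,3) = 1

Coefficients: [4, 6, 3]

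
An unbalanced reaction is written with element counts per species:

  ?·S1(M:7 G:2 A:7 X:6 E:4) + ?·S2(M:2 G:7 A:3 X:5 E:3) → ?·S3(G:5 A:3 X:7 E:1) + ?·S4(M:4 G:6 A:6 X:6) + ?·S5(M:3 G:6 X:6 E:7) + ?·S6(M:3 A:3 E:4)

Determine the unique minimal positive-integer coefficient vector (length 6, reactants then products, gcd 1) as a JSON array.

M: 3·7+5·2 = 31 | 1·0+4·4+2·3+3·3 = 31
G: 3·2+5·7 = 41 | 1·5+4·6+2·6+3·0 = 41
A: 3·7+5·3 = 36 | 1·3+4·6+2·0+3·3 = 36
X: 3·6+5·5 = 43 | 1·7+4·6+2·6+3·0 = 43
E: 3·4+5·3 = 27 | 1·1+4·0+2·7+3·4 = 27
gcd(3,5,1,4,2,3) = 1

Coefficients: [3, 5, 1, 4, 2, 3]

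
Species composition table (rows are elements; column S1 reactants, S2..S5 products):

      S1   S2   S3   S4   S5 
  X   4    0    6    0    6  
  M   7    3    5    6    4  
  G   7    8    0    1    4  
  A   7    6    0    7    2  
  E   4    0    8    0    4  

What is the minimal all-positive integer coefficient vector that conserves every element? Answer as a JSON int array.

X: 3·4 = 12 | 2·0+1·6+1·0+1·6 = 12
M: 3·7 = 21 | 2·3+1·5+1·6+1·4 = 21
G: 3·7 = 21 | 2·8+1·0+1·1+1·4 = 21
A: 3·7 = 21 | 2·6+1·0+1·7+1·2 = 21
E: 3·4 = 12 | 2·0+1·8+1·0+1·4 = 12
gcd(3,2,1,1,1) = 1

Coefficients: [3, 2, 1, 1, 1]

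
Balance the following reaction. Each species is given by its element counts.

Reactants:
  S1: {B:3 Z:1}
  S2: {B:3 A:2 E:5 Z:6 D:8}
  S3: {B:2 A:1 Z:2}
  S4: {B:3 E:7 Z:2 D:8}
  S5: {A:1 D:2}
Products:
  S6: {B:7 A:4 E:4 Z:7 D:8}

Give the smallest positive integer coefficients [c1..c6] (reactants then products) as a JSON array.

B: 1·3+1·3+6·2+1·3+4·0 = 21 | 3·7 = 21
A: 1·0+1·2+6·1+1·0+4·1 = 12 | 3·4 = 12
E: 1·0+1·5+6·0+1·7+4·0 = 12 | 3·4 = 12
Z: 1·1+1·6+6·2+1·2+4·0 = 21 | 3·7 = 21
D: 1·0+1·8+6·0+1·8+4·2 = 24 | 3·8 = 24
gcd(1,1,6,1,4,3) = 1

Coefficients: [1, 1, 6, 1, 4, 3]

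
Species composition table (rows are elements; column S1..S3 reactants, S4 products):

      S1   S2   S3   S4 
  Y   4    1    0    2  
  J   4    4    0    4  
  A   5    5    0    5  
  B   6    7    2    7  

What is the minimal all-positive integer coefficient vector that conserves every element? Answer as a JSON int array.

Y: 2·4+4·1+1·0 = 12 | 6·2 = 12
J: 2·4+4·4+1·0 = 24 | 6·4 = 24
A: 2·5+4·5+1·0 = 30 | 6·5 = 30
B: 2·6+4·7+1·2 = 42 | 6·7 = 42
gcd(2,4,1,6) = 1

Coefficients: [2, 4, 1, 6]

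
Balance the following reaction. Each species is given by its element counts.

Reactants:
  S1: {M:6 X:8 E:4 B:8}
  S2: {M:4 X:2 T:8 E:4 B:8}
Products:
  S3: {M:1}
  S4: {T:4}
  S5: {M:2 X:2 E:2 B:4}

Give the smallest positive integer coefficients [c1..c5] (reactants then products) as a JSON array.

M: 1·6+2·4 = 14 | 2·1+4·0+6·2 = 14
X: 1·8+2·2 = 12 | 2·0+4·0+6·2 = 12
T: 1·0+2·8 = 16 | 2·0+4·4+6·0 = 16
E: 1·4+2·4 = 12 | 2·0+4·0+6·2 = 12
B: 1·8+2·8 = 24 | 2·0+4·0+6·4 = 24
gcd(1,2,2,4,6) = 1

Coefficients: [1, 2, 2, 4, 6]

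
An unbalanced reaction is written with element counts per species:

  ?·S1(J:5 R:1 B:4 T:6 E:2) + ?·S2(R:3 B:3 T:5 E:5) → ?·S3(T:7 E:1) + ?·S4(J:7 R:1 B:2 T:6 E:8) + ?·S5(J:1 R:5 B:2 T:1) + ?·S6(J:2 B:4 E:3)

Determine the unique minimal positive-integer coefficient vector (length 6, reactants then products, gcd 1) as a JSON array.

Coefficients: [4, 4, 5, 1, 3, 5]

J: 4·5+4·0 = 20 | 5·0+1·7+3·1+5·2 = 20
R: 4·1+4·3 = 16 | 5·0+1·1+3·5+5·0 = 16
B: 4·4+4·3 = 28 | 5·0+1·2+3·2+5·4 = 28
T: 4·6+4·5 = 44 | 5·7+1·6+3·1+5·0 = 44
E: 4·2+4·5 = 28 | 5·1+1·8+3·0+5·3 = 28
gcd(4,4,5,1,3,5) = 1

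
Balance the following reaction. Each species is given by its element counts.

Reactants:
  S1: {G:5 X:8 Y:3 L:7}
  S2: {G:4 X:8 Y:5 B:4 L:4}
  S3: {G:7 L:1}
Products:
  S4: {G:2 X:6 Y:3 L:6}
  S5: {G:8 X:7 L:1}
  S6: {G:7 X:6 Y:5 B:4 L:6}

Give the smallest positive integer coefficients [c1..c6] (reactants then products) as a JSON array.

Coefficients: [5, 2, 1, 5, 2, 2]

G: 5·5+2·4+1·7 = 40 | 5·2+2·8+2·7 = 40
X: 5·8+2·8+1·0 = 56 | 5·6+2·7+2·6 = 56
Y: 5·3+2·5+1·0 = 25 | 5·3+2·0+2·5 = 25
B: 5·0+2·4+1·0 = 8 | 5·0+2·0+2·4 = 8
L: 5·7+2·4+1·1 = 44 | 5·6+2·1+2·6 = 44
gcd(5,2,1,5,2,2) = 1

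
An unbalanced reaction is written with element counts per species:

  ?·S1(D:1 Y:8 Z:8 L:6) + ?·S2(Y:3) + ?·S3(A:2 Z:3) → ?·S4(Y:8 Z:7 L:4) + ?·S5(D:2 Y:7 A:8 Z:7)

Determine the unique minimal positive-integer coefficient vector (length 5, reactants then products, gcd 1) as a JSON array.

D: 2·1+5·0+4·0 = 2 | 3·0+1·2 = 2
Y: 2·8+5·3+4·0 = 31 | 3·8+1·7 = 31
A: 2·0+5·0+4·2 = 8 | 3·0+1·8 = 8
Z: 2·8+5·0+4·3 = 28 | 3·7+1·7 = 28
L: 2·6+5·0+4·0 = 12 | 3·4+1·0 = 12
gcd(2,5,4,3,1) = 1

Coefficients: [2, 5, 4, 3, 1]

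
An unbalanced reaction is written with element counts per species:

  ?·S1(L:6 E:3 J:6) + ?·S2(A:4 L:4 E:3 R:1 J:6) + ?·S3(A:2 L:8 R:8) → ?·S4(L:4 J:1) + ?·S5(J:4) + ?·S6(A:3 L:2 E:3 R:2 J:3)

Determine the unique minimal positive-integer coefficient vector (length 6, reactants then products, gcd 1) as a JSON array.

Coefficients: [2, 4, 1, 6, 3, 6]

A: 2·0+4·4+1·2 = 18 | 6·0+3·0+6·3 = 18
L: 2·6+4·4+1·8 = 36 | 6·4+3·0+6·2 = 36
E: 2·3+4·3+1·0 = 18 | 6·0+3·0+6·3 = 18
R: 2·0+4·1+1·8 = 12 | 6·0+3·0+6·2 = 12
J: 2·6+4·6+1·0 = 36 | 6·1+3·4+6·3 = 36
gcd(2,4,1,6,3,6) = 1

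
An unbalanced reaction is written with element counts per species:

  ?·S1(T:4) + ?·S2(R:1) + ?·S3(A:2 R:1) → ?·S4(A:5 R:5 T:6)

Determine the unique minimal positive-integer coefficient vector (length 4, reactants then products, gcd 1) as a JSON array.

Coefficients: [3, 5, 5, 2]

A: 3·0+5·0+5·2 = 10 | 2·5 = 10
R: 3·0+5·1+5·1 = 10 | 2·5 = 10
T: 3·4+5·0+5·0 = 12 | 2·6 = 12
gcd(3,5,5,2) = 1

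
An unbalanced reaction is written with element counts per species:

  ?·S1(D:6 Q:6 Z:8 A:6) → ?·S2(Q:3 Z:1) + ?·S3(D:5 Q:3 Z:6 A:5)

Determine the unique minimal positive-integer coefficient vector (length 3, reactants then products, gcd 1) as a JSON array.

D: 5·6 = 30 | 4·0+6·5 = 30
Q: 5·6 = 30 | 4·3+6·3 = 30
Z: 5·8 = 40 | 4·1+6·6 = 40
A: 5·6 = 30 | 4·0+6·5 = 30
gcd(5,4,6) = 1

Coefficients: [5, 4, 6]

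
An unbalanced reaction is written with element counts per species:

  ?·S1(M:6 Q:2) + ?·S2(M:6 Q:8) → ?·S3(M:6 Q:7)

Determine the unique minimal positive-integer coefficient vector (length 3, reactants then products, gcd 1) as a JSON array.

M: 1·6+5·6 = 36 | 6·6 = 36
Q: 1·2+5·8 = 42 | 6·7 = 42
gcd(1,5,6) = 1

Coefficients: [1, 5, 6]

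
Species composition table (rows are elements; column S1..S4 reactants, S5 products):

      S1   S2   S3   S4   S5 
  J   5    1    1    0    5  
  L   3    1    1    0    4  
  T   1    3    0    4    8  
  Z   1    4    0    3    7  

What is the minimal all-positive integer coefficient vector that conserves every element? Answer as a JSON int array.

J: 1·5+1·1+4·1+3·0 = 10 | 2·5 = 10
L: 1·3+1·1+4·1+3·0 = 8 | 2·4 = 8
T: 1·1+1·3+4·0+3·4 = 16 | 2·8 = 16
Z: 1·1+1·4+4·0+3·3 = 14 | 2·7 = 14
gcd(1,1,4,3,2) = 1

Coefficients: [1, 1, 4, 3, 2]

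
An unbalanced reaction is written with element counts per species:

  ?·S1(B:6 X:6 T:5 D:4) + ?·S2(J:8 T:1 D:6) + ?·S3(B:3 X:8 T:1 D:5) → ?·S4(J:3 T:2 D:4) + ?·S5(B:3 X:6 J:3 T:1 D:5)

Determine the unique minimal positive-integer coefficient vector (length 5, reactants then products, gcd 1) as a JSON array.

Coefficients: [1, 3, 3, 3, 5]

B: 1·6+3·0+3·3 = 15 | 3·0+5·3 = 15
X: 1·6+3·0+3·8 = 30 | 3·0+5·6 = 30
J: 1·0+3·8+3·0 = 24 | 3·3+5·3 = 24
T: 1·5+3·1+3·1 = 11 | 3·2+5·1 = 11
D: 1·4+3·6+3·5 = 37 | 3·4+5·5 = 37
gcd(1,3,3,3,5) = 1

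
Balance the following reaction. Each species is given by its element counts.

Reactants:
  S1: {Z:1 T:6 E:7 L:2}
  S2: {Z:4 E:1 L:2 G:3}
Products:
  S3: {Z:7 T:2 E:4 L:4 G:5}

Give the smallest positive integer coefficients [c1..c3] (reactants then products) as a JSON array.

Z: 1·1+5·4 = 21 | 3·7 = 21
T: 1·6+5·0 = 6 | 3·2 = 6
E: 1·7+5·1 = 12 | 3·4 = 12
L: 1·2+5·2 = 12 | 3·4 = 12
G: 1·0+5·3 = 15 | 3·5 = 15
gcd(1,5,3) = 1

Coefficients: [1, 5, 3]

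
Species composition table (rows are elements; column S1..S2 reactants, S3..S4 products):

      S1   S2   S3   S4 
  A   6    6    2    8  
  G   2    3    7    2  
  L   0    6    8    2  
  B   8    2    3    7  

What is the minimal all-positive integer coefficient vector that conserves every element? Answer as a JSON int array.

A: 4·6+3·6 = 42 | 1·2+5·8 = 42
G: 4·2+3·3 = 17 | 1·7+5·2 = 17
L: 4·0+3·6 = 18 | 1·8+5·2 = 18
B: 4·8+3·2 = 38 | 1·3+5·7 = 38
gcd(4,3,1,5) = 1

Coefficients: [4, 3, 1, 5]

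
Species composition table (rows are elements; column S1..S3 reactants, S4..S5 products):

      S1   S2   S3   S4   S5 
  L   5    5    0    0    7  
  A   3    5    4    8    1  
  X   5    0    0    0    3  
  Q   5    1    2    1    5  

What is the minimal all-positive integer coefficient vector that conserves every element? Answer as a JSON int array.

L: 3·5+4·5+6·0 = 35 | 6·0+5·7 = 35
A: 3·3+4·5+6·4 = 53 | 6·8+5·1 = 53
X: 3·5+4·0+6·0 = 15 | 6·0+5·3 = 15
Q: 3·5+4·1+6·2 = 31 | 6·1+5·5 = 31
gcd(3,4,6,6,5) = 1

Coefficients: [3, 4, 6, 6, 5]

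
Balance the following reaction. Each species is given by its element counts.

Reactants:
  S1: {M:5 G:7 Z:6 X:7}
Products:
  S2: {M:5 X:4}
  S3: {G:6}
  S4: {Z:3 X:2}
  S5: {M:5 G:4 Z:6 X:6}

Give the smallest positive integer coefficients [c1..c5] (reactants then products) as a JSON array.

Coefficients: [6, 3, 5, 6, 3]

M: 6·5 = 30 | 3·5+5·0+6·0+3·5 = 30
G: 6·7 = 42 | 3·0+5·6+6·0+3·4 = 42
Z: 6·6 = 36 | 3·0+5·0+6·3+3·6 = 36
X: 6·7 = 42 | 3·4+5·0+6·2+3·6 = 42
gcd(6,3,5,6,3) = 1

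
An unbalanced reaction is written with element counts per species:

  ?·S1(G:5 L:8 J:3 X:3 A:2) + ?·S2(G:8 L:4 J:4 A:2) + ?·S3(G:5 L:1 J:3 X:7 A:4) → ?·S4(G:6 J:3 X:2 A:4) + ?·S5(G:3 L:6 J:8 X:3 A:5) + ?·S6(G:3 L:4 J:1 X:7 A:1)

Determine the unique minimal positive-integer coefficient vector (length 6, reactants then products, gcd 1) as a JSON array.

Coefficients: [2, 1, 6, 5, 1, 5]

G: 2·5+1·8+6·5 = 48 | 5·6+1·3+5·3 = 48
L: 2·8+1·4+6·1 = 26 | 5·0+1·6+5·4 = 26
J: 2·3+1·4+6·3 = 28 | 5·3+1·8+5·1 = 28
X: 2·3+1·0+6·7 = 48 | 5·2+1·3+5·7 = 48
A: 2·2+1·2+6·4 = 30 | 5·4+1·5+5·1 = 30
gcd(2,1,6,5,1,5) = 1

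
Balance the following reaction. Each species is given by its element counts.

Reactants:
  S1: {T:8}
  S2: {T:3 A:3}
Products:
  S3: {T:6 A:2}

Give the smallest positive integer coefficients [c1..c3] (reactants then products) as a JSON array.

Coefficients: [3, 4, 6]

T: 3·8+4·3 = 36 | 6·6 = 36
A: 3·0+4·3 = 12 | 6·2 = 12
gcd(3,4,6) = 1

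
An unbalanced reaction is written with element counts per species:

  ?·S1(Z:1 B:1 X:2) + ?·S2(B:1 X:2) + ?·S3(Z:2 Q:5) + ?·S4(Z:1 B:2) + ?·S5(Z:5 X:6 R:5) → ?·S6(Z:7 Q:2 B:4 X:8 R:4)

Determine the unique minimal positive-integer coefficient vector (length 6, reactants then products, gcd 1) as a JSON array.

Coefficients: [5, 3, 2, 6, 4, 5]

Z: 5·1+3·0+2·2+6·1+4·5 = 35 | 5·7 = 35
Q: 5·0+3·0+2·5+6·0+4·0 = 10 | 5·2 = 10
B: 5·1+3·1+2·0+6·2+4·0 = 20 | 5·4 = 20
X: 5·2+3·2+2·0+6·0+4·6 = 40 | 5·8 = 40
R: 5·0+3·0+2·0+6·0+4·5 = 20 | 5·4 = 20
gcd(5,3,2,6,4,5) = 1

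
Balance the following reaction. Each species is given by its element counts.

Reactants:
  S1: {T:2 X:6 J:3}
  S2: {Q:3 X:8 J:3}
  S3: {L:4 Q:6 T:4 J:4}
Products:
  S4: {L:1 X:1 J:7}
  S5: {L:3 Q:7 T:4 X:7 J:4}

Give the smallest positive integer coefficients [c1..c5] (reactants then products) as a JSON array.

L: 2·0+4·0+5·4 = 20 | 2·1+6·3 = 20
Q: 2·0+4·3+5·6 = 42 | 2·0+6·7 = 42
T: 2·2+4·0+5·4 = 24 | 2·0+6·4 = 24
X: 2·6+4·8+5·0 = 44 | 2·1+6·7 = 44
J: 2·3+4·3+5·4 = 38 | 2·7+6·4 = 38
gcd(2,4,5,2,6) = 1

Coefficients: [2, 4, 5, 2, 6]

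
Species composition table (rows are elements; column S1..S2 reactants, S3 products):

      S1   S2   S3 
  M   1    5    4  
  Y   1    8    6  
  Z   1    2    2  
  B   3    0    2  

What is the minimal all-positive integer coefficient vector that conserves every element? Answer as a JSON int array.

M: 2·1+2·5 = 12 | 3·4 = 12
Y: 2·1+2·8 = 18 | 3·6 = 18
Z: 2·1+2·2 = 6 | 3·2 = 6
B: 2·3+2·0 = 6 | 3·2 = 6
gcd(2,2,3) = 1

Coefficients: [2, 2, 3]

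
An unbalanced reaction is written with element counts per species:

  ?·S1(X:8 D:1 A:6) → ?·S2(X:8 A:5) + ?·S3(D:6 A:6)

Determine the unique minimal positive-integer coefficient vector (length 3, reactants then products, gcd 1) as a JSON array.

Coefficients: [6, 6, 1]

X: 6·8 = 48 | 6·8+1·0 = 48
D: 6·1 = 6 | 6·0+1·6 = 6
A: 6·6 = 36 | 6·5+1·6 = 36
gcd(6,6,1) = 1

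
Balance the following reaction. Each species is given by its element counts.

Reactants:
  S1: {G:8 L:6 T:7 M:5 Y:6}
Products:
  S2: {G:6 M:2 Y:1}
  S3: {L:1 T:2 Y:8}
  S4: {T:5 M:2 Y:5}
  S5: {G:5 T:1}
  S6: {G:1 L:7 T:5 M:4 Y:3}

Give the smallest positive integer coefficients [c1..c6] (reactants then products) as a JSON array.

G: 6·8 = 48 | 3·6+1·0+2·0+5·5+5·1 = 48
L: 6·6 = 36 | 3·0+1·1+2·0+5·0+5·7 = 36
T: 6·7 = 42 | 3·0+1·2+2·5+5·1+5·5 = 42
M: 6·5 = 30 | 3·2+1·0+2·2+5·0+5·4 = 30
Y: 6·6 = 36 | 3·1+1·8+2·5+5·0+5·3 = 36
gcd(6,3,1,2,5,5) = 1

Coefficients: [6, 3, 1, 2, 5, 5]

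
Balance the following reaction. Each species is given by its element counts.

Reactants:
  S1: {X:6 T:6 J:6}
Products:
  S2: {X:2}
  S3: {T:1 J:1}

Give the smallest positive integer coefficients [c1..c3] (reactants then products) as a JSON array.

X: 1·6 = 6 | 3·2+6·0 = 6
T: 1·6 = 6 | 3·0+6·1 = 6
J: 1·6 = 6 | 3·0+6·1 = 6
gcd(1,3,6) = 1

Coefficients: [1, 3, 6]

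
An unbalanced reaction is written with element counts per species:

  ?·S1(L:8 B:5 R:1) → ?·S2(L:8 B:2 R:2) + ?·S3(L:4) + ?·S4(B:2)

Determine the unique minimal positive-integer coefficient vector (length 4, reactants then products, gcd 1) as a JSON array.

L: 2·8 = 16 | 1·8+2·4+4·0 = 16
B: 2·5 = 10 | 1·2+2·0+4·2 = 10
R: 2·1 = 2 | 1·2+2·0+4·0 = 2
gcd(2,1,2,4) = 1

Coefficients: [2, 1, 2, 4]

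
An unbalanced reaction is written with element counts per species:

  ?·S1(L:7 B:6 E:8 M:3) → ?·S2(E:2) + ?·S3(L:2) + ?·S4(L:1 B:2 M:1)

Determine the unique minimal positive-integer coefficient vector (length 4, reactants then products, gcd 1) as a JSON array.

Coefficients: [1, 4, 2, 3]

L: 1·7 = 7 | 4·0+2·2+3·1 = 7
B: 1·6 = 6 | 4·0+2·0+3·2 = 6
E: 1·8 = 8 | 4·2+2·0+3·0 = 8
M: 1·3 = 3 | 4·0+2·0+3·1 = 3
gcd(1,4,2,3) = 1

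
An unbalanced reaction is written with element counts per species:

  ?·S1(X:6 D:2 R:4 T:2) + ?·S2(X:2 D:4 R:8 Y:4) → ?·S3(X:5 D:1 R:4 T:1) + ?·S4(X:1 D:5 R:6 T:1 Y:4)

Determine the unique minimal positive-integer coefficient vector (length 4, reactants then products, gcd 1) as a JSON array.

Coefficients: [3, 2, 4, 2]

X: 3·6+2·2 = 22 | 4·5+2·1 = 22
D: 3·2+2·4 = 14 | 4·1+2·5 = 14
R: 3·4+2·8 = 28 | 4·4+2·6 = 28
T: 3·2+2·0 = 6 | 4·1+2·1 = 6
Y: 3·0+2·4 = 8 | 4·0+2·4 = 8
gcd(3,2,4,2) = 1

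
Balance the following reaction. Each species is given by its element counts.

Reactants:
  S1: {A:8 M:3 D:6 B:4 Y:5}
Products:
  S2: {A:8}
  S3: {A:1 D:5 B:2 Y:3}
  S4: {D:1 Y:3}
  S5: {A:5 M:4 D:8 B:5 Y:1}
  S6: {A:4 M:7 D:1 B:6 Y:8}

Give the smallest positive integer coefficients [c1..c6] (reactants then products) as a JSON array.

A: 5·8 = 40 | 3·8+2·1+3·0+2·5+1·4 = 40
M: 5·3 = 15 | 3·0+2·0+3·0+2·4+1·7 = 15
D: 5·6 = 30 | 3·0+2·5+3·1+2·8+1·1 = 30
B: 5·4 = 20 | 3·0+2·2+3·0+2·5+1·6 = 20
Y: 5·5 = 25 | 3·0+2·3+3·3+2·1+1·8 = 25
gcd(5,3,2,3,2,1) = 1

Coefficients: [5, 3, 2, 3, 2, 1]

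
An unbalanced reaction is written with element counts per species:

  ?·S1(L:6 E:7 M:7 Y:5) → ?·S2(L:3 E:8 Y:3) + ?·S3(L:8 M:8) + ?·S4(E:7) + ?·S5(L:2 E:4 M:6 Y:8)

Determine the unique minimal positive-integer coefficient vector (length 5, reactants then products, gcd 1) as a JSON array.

Coefficients: [6, 2, 3, 2, 3]

L: 6·6 = 36 | 2·3+3·8+2·0+3·2 = 36
E: 6·7 = 42 | 2·8+3·0+2·7+3·4 = 42
M: 6·7 = 42 | 2·0+3·8+2·0+3·6 = 42
Y: 6·5 = 30 | 2·3+3·0+2·0+3·8 = 30
gcd(6,2,3,2,3) = 1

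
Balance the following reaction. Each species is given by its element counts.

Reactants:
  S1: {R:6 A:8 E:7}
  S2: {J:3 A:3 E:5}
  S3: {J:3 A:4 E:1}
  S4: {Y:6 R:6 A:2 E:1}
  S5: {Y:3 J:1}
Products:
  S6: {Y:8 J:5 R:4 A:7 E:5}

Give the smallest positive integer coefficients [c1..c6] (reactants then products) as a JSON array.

Y: 1·0+1·0+2·0+1·6+6·3 = 24 | 3·8 = 24
J: 1·0+1·3+2·3+1·0+6·1 = 15 | 3·5 = 15
R: 1·6+1·0+2·0+1·6+6·0 = 12 | 3·4 = 12
A: 1·8+1·3+2·4+1·2+6·0 = 21 | 3·7 = 21
E: 1·7+1·5+2·1+1·1+6·0 = 15 | 3·5 = 15
gcd(1,1,2,1,6,3) = 1

Coefficients: [1, 1, 2, 1, 6, 3]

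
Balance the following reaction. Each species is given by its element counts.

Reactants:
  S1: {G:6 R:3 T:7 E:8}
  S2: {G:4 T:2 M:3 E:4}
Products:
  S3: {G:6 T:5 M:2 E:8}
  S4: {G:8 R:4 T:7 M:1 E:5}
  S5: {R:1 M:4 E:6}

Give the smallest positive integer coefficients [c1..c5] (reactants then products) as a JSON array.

G: 3·6+4·4 = 34 | 3·6+2·8+1·0 = 34
R: 3·3+4·0 = 9 | 3·0+2·4+1·1 = 9
T: 3·7+4·2 = 29 | 3·5+2·7+1·0 = 29
M: 3·0+4·3 = 12 | 3·2+2·1+1·4 = 12
E: 3·8+4·4 = 40 | 3·8+2·5+1·6 = 40
gcd(3,4,3,2,1) = 1

Coefficients: [3, 4, 3, 2, 1]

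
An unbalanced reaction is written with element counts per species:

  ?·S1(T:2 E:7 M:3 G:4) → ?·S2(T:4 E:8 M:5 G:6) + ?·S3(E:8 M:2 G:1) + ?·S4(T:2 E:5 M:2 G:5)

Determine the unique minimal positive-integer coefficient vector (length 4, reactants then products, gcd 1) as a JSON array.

T: 3·2 = 6 | 1·4+1·0+1·2 = 6
E: 3·7 = 21 | 1·8+1·8+1·5 = 21
M: 3·3 = 9 | 1·5+1·2+1·2 = 9
G: 3·4 = 12 | 1·6+1·1+1·5 = 12
gcd(3,1,1,1) = 1

Coefficients: [3, 1, 1, 1]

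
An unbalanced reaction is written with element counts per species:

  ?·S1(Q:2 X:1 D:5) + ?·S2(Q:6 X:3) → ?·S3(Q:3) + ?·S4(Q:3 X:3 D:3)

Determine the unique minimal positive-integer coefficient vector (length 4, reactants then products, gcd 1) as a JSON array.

Coefficients: [3, 4, 5, 5]

Q: 3·2+4·6 = 30 | 5·3+5·3 = 30
X: 3·1+4·3 = 15 | 5·0+5·3 = 15
D: 3·5+4·0 = 15 | 5·0+5·3 = 15
gcd(3,4,5,5) = 1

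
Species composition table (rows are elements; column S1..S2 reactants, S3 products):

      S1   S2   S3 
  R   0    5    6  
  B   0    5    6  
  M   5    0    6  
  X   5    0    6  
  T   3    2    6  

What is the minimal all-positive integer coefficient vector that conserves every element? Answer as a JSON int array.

Coefficients: [6, 6, 5]

R: 6·0+6·5 = 30 | 5·6 = 30
B: 6·0+6·5 = 30 | 5·6 = 30
M: 6·5+6·0 = 30 | 5·6 = 30
X: 6·5+6·0 = 30 | 5·6 = 30
T: 6·3+6·2 = 30 | 5·6 = 30
gcd(6,6,5) = 1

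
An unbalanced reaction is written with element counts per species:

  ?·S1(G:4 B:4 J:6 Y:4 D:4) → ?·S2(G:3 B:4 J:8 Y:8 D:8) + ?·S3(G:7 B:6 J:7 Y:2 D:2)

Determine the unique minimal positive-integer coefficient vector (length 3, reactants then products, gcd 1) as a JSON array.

Coefficients: [5, 2, 2]

G: 5·4 = 20 | 2·3+2·7 = 20
B: 5·4 = 20 | 2·4+2·6 = 20
J: 5·6 = 30 | 2·8+2·7 = 30
Y: 5·4 = 20 | 2·8+2·2 = 20
D: 5·4 = 20 | 2·8+2·2 = 20
gcd(5,2,2) = 1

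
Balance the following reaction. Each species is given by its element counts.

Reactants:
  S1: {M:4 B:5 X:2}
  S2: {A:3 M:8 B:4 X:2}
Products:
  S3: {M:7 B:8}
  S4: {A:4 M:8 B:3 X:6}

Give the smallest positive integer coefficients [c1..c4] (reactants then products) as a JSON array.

Coefficients: [5, 4, 4, 3]

A: 5·0+4·3 = 12 | 4·0+3·4 = 12
M: 5·4+4·8 = 52 | 4·7+3·8 = 52
B: 5·5+4·4 = 41 | 4·8+3·3 = 41
X: 5·2+4·2 = 18 | 4·0+3·6 = 18
gcd(5,4,4,3) = 1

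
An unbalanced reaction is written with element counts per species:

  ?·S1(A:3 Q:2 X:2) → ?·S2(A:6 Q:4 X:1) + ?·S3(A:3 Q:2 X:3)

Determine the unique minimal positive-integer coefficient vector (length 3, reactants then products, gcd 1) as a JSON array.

Coefficients: [5, 1, 3]

A: 5·3 = 15 | 1·6+3·3 = 15
Q: 5·2 = 10 | 1·4+3·2 = 10
X: 5·2 = 10 | 1·1+3·3 = 10
gcd(5,1,3) = 1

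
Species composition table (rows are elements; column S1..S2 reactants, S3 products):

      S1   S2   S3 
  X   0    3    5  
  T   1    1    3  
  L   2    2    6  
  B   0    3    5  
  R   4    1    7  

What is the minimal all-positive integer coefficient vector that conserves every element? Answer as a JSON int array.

X: 4·0+5·3 = 15 | 3·5 = 15
T: 4·1+5·1 = 9 | 3·3 = 9
L: 4·2+5·2 = 18 | 3·6 = 18
B: 4·0+5·3 = 15 | 3·5 = 15
R: 4·4+5·1 = 21 | 3·7 = 21
gcd(4,5,3) = 1

Coefficients: [4, 5, 3]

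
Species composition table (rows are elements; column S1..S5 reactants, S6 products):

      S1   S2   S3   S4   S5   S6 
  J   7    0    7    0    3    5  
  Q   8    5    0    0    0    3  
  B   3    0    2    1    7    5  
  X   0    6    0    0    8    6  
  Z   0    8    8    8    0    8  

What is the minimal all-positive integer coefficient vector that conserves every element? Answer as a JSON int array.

J: 1·7+2·0+2·7+2·0+3·3 = 30 | 6·5 = 30
Q: 1·8+2·5+2·0+2·0+3·0 = 18 | 6·3 = 18
B: 1·3+2·0+2·2+2·1+3·7 = 30 | 6·5 = 30
X: 1·0+2·6+2·0+2·0+3·8 = 36 | 6·6 = 36
Z: 1·0+2·8+2·8+2·8+3·0 = 48 | 6·8 = 48
gcd(1,2,2,2,3,6) = 1

Coefficients: [1, 2, 2, 2, 3, 6]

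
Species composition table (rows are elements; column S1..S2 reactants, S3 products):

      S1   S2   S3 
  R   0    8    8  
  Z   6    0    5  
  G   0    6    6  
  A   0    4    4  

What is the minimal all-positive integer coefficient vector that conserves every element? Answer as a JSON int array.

R: 5·0+6·8 = 48 | 6·8 = 48
Z: 5·6+6·0 = 30 | 6·5 = 30
G: 5·0+6·6 = 36 | 6·6 = 36
A: 5·0+6·4 = 24 | 6·4 = 24
gcd(5,6,6) = 1

Coefficients: [5, 6, 6]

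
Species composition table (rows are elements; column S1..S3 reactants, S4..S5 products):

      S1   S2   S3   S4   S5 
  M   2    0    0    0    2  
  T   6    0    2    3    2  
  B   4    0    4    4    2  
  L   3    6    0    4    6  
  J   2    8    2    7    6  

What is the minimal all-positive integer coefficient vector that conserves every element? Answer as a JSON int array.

M: 2·2+5·0+5·0 = 4 | 6·0+2·2 = 4
T: 2·6+5·0+5·2 = 22 | 6·3+2·2 = 22
B: 2·4+5·0+5·4 = 28 | 6·4+2·2 = 28
L: 2·3+5·6+5·0 = 36 | 6·4+2·6 = 36
J: 2·2+5·8+5·2 = 54 | 6·7+2·6 = 54
gcd(2,5,5,6,2) = 1

Coefficients: [2, 5, 5, 6, 2]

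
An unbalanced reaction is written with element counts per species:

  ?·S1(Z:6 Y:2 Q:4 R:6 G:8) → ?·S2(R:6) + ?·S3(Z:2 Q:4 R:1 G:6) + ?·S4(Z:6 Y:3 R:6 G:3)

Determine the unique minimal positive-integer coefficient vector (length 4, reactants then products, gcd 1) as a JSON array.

Coefficients: [6, 1, 6, 4]

Z: 6·6 = 36 | 1·0+6·2+4·6 = 36
Y: 6·2 = 12 | 1·0+6·0+4·3 = 12
Q: 6·4 = 24 | 1·0+6·4+4·0 = 24
R: 6·6 = 36 | 1·6+6·1+4·6 = 36
G: 6·8 = 48 | 1·0+6·6+4·3 = 48
gcd(6,1,6,4) = 1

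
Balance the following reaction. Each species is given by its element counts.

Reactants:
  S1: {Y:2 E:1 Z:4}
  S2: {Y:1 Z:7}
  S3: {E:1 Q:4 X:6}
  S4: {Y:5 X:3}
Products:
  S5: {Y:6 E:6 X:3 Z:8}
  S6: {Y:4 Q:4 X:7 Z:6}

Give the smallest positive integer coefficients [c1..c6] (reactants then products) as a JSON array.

Coefficients: [3, 2, 3, 2, 1, 3]

Y: 3·2+2·1+3·0+2·5 = 18 | 1·6+3·4 = 18
E: 3·1+2·0+3·1+2·0 = 6 | 1·6+3·0 = 6
Q: 3·0+2·0+3·4+2·0 = 12 | 1·0+3·4 = 12
X: 3·0+2·0+3·6+2·3 = 24 | 1·3+3·7 = 24
Z: 3·4+2·7+3·0+2·0 = 26 | 1·8+3·6 = 26
gcd(3,2,3,2,1,3) = 1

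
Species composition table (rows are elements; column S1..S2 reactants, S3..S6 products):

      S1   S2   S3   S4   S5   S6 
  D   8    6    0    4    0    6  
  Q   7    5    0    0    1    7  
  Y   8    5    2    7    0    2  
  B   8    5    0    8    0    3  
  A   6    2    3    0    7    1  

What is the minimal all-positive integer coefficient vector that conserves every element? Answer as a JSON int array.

D: 3·8+3·6 = 42 | 4·0+3·4+1·0+5·6 = 42
Q: 3·7+3·5 = 36 | 4·0+3·0+1·1+5·7 = 36
Y: 3·8+3·5 = 39 | 4·2+3·7+1·0+5·2 = 39
B: 3·8+3·5 = 39 | 4·0+3·8+1·0+5·3 = 39
A: 3·6+3·2 = 24 | 4·3+3·0+1·7+5·1 = 24
gcd(3,3,4,3,1,5) = 1

Coefficients: [3, 3, 4, 3, 1, 5]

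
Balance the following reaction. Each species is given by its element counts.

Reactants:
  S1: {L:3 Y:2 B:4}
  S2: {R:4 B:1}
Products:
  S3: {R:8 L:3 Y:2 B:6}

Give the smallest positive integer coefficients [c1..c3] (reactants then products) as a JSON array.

R: 1·0+2·4 = 8 | 1·8 = 8
L: 1·3+2·0 = 3 | 1·3 = 3
Y: 1·2+2·0 = 2 | 1·2 = 2
B: 1·4+2·1 = 6 | 1·6 = 6
gcd(1,2,1) = 1

Coefficients: [1, 2, 1]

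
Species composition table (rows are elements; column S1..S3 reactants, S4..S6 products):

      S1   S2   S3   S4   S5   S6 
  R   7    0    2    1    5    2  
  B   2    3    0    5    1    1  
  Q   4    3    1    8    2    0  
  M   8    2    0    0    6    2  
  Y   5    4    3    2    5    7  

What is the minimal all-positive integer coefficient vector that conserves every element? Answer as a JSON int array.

Coefficients: [4, 3, 3, 2, 6, 1]

R: 4·7+3·0+3·2 = 34 | 2·1+6·5+1·2 = 34
B: 4·2+3·3+3·0 = 17 | 2·5+6·1+1·1 = 17
Q: 4·4+3·3+3·1 = 28 | 2·8+6·2+1·0 = 28
M: 4·8+3·2+3·0 = 38 | 2·0+6·6+1·2 = 38
Y: 4·5+3·4+3·3 = 41 | 2·2+6·5+1·7 = 41
gcd(4,3,3,2,6,1) = 1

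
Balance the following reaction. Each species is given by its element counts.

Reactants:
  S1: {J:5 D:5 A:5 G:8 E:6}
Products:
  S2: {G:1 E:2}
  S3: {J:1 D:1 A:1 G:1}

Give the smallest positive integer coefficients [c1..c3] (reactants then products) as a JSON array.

Coefficients: [1, 3, 5]

J: 1·5 = 5 | 3·0+5·1 = 5
D: 1·5 = 5 | 3·0+5·1 = 5
A: 1·5 = 5 | 3·0+5·1 = 5
G: 1·8 = 8 | 3·1+5·1 = 8
E: 1·6 = 6 | 3·2+5·0 = 6
gcd(1,3,5) = 1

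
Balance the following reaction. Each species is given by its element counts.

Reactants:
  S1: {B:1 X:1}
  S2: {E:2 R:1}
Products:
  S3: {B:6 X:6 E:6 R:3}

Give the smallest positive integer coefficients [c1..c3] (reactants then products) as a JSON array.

B: 6·1+3·0 = 6 | 1·6 = 6
X: 6·1+3·0 = 6 | 1·6 = 6
E: 6·0+3·2 = 6 | 1·6 = 6
R: 6·0+3·1 = 3 | 1·3 = 3
gcd(6,3,1) = 1

Coefficients: [6, 3, 1]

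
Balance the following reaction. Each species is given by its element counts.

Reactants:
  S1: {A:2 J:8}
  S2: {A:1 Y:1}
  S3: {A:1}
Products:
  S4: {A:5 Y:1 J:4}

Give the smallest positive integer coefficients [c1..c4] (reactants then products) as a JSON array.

A: 1·2+2·1+6·1 = 10 | 2·5 = 10
Y: 1·0+2·1+6·0 = 2 | 2·1 = 2
J: 1·8+2·0+6·0 = 8 | 2·4 = 8
gcd(1,2,6,2) = 1

Coefficients: [1, 2, 6, 2]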